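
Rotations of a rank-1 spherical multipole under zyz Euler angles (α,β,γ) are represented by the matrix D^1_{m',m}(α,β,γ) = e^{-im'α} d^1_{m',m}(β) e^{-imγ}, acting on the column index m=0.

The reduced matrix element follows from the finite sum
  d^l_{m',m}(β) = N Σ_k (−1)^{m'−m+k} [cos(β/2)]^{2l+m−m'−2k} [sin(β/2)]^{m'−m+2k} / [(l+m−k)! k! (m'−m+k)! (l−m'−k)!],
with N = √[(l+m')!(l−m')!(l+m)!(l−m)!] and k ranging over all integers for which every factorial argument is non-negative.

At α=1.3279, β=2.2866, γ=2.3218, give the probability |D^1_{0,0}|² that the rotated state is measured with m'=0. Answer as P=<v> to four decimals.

P=0.4306

First d^1_{0,0}(β=2.2866), then the phase factors e^{-i(0)α} and e^{-i(0)γ}:
Half-angle: c=0.414594, s=0.910007. N=√(1·1·1·1)=1.000000
k: max(0,(0)−(0))=0 … min(1+(0),1−(0))=1
  k=0: (−1)^0·1.0000/(1)·0.4146^2·0.9100^0 = +0.171888
  k=1: (−1)^1·1.0000/(1)·0.4146^0·0.9100^2 = -0.828112
d^1_{0,0}(2.2866) = +0.171888 -0.828112 = -0.656224
|D^1_{0,0}|² = |d^1_{0,0}(β)|² = (-0.656224)² = 0.430630 (the z-rotation phases have unit modulus)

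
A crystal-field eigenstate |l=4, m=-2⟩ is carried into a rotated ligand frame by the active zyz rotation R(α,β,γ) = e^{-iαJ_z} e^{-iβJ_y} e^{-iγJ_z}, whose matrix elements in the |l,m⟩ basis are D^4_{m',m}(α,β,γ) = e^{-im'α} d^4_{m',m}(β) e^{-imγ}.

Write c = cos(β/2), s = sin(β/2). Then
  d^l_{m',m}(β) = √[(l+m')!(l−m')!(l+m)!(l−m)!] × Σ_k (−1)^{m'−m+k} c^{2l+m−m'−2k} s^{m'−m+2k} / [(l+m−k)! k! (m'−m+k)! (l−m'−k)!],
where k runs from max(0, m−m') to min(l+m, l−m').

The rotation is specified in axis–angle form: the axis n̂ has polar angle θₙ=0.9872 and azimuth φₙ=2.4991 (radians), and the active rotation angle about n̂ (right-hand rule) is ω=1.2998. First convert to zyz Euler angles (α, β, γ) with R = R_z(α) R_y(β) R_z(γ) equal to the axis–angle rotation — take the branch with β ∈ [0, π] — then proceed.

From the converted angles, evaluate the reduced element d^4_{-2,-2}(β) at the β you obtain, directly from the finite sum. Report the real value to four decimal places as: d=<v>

d=-0.4159

Axis–angle → zyz. n̂ = (sinθₙcosφₙ, sinθₙsinφₙ, cosθₙ) = (-0.668094, +0.500018, +0.551029), ω = 1.2998.
R = I cosω + sinω [n̂]ₓ + (1−cosω) n̂n̂ᵀ gives
  R = [+0.594557, -0.775553, +0.212179; +0.286284, +0.450782, +0.845480; -0.751361, -0.441943, +0.490044]
β = atan2(√(R₁₃²+R₂₃²), R₃₃) = 1.058656; α = atan2(R₂₃, R₁₃) mod 2π = 1.324917; γ = atan2(R₃₂, −R₃₁) mod 2π = 5.751495
d^4_{-2,-2}(β=1.0587) via the finite sum:
With c≡cos(β/2)=0.863147 and s≡sin(β/2)=0.504953, N=[2·720·2·720]^{1/2}=1440.000000
k: max(0,(-2)−(-2))=0 … min(4+(-2),4−(-2))=2
  k=0: (−1)^0·1440.0000/(1440)·0.8631^8·0.5050^0 = +0.308089
  k=1: (−1)^1·1440.0000/(120)·0.8631^6·0.5050^2 = -1.265293
  k=2: (−1)^2·1440.0000/(96)·0.8631^4·0.5050^4 = +0.541296
d^4_{-2,-2}(1.0587) = +0.308089 -1.265293 +0.541296 = -0.415908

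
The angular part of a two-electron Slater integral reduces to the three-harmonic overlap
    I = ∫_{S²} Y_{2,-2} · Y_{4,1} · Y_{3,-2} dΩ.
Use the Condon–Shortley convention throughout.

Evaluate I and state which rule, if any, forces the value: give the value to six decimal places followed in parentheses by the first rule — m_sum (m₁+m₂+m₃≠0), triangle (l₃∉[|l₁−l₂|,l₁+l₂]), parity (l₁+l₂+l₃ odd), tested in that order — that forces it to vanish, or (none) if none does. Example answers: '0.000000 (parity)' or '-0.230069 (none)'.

0.000000 (m_sum)

Σmᵢ = -3 ≠ 0, so the φ-integral vanishes; I = 0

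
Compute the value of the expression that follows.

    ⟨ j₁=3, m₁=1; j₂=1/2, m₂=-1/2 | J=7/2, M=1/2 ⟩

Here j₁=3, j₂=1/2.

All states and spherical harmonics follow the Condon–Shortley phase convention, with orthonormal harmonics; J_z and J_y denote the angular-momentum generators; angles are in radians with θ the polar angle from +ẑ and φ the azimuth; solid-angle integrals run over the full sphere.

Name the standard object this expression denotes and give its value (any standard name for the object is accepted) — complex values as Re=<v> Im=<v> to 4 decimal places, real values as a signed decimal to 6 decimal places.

This is a Clebsch–Gordan (vector-coupling) coefficient.
j₁+j₂−J=0  J+j₁−j₂=6  J−j₁+j₂=1  j₁+j₂+J+1=8
(j₁±m₁, j₂±m₂, J±M) = (4,2,0,1,4,3)
P² = 6912/7
sum k=0..0:
  [0] +1/48 = 1/48
S = 1/48
C² = P²·S² = 3/7 ; C = +0.654654

Clebsch–Gordan coefficient, +√(3/7) ≈ +0.654654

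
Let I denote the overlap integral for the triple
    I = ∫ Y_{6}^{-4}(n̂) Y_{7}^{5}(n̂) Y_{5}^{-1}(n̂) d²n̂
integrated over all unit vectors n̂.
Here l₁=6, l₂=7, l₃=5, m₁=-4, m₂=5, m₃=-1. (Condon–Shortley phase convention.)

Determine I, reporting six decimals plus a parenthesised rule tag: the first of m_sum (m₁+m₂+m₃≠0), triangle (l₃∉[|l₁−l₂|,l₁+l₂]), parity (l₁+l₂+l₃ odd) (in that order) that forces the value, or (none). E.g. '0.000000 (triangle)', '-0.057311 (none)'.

Rules hold: Σm=0, L=18 even, 1≤5≤13.
N = 13·15·11 = 2145
Δ = 8!·4!·6!/19! = 1/174594420
Racah Σ t=2..6: t=2:+1/4147200 t=3:−1/207360 t=4:+1/82944 t=5:−1/207360 t=6:+1/4147200 = 1/345600
⇒ 3j(6 7 5; 0 0 0)² = 420/46189, sgn -1
Racah Σ t=6..8: t=6:+1/24883200 t=7:−1/3628800 t=8:+1/7741440 = -37/348364800
⇒ 3j(6 7 5; -4 5 -1)² = 1369/176358, sgn -1
4πI² = N·(3j₀)²·(3jₘ)² = 205350/1356277
I = +1·√(0.151407/4π) = 0.10976610
No selection rule forces the value: the integral is nonzero (none).

0.109766 (none)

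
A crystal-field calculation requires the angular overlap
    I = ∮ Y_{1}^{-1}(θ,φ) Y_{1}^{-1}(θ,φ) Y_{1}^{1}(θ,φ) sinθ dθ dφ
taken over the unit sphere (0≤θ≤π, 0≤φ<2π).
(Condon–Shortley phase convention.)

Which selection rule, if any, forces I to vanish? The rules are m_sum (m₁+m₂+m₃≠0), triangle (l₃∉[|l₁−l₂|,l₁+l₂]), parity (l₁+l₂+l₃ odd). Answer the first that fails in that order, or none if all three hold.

azimuthal sum: -1 − 1 + 1 = -1  ✗
0 ≤ 1 ≤ 2 (triangle on l)
L = 1 + 1 + 1 = 3 (odd)

m_sum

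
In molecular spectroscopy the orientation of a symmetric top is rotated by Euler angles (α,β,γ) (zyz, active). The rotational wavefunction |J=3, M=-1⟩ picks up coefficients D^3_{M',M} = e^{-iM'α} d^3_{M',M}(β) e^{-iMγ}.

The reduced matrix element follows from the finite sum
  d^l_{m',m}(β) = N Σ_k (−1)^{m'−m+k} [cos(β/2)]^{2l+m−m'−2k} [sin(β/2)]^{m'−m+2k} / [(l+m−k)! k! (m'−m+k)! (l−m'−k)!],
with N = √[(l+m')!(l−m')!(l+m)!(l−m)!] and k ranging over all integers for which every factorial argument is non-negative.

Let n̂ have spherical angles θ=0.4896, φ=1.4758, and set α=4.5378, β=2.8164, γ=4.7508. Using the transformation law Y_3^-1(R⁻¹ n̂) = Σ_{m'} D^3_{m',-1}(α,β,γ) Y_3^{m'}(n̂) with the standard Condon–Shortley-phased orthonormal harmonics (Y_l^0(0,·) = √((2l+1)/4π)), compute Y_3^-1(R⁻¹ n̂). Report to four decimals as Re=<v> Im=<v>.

Re=0.0544 Im=-0.2005

Need the full column D^3_{m',-1} for m'=−3..3 at α=4.5378, β=2.8164, γ=4.7508.
cos(β/2)=0.161881, sin(β/2)=0.986810
d^3_{-3,-1}: single k=2 term ⇒ +0.002590;  D = +0.002291-0.001208i
d^3_{-2,-1}: k∈[1..2] ⇒ +0.000347 -0.025782 = -0.025435;  D = -0.007778-0.024217i
d^3_{-1,-1}: k∈[0..2] ⇒ +0.000018 -0.005350 +0.149100 = +0.143768;  D = -0.142437+0.019518i
d^3_{0,-1}: k∈[0..2] ⇒ -0.000380 +0.042364 -0.524752 = -0.482768;  D = -0.018539+0.482412i
d^3_{1,-1}: k∈[0..2] ⇒ +0.004012 -0.198800 +0.923426 = +0.728639;  D = +0.712172+0.154029i
d^3_{2,-1}: k∈[0..1] ⇒ -0.025782 +0.479031 = +0.453249;  D = -0.171309+0.419629i
d^3_{3,-1}: single k=0 term ⇒ +0.096243;  D = -0.081431-0.051301i
Y_3^{m'}(θ=0.4896,φ=1.4758) and Σ D·Y over m':
  (+0.0023-0.0012i)·(-0.0122+0.0416i)  (-0.0078-0.0242i)·(-0.1959-0.0377i)  (-0.1424+0.0195i)·(+0.0417-0.4379i)  (-0.0185+0.4824i)·(+0.2945+0.0000i)  (+0.7122+0.1540i)·(-0.0417-0.4379i)  (-0.1713+0.4196i)·(-0.1959+0.0377i)  (-0.0814-0.0513i)·(+0.0122+0.0416i)
Y_3^-1(R⁻¹ n̂) = +0.054402-0.200542i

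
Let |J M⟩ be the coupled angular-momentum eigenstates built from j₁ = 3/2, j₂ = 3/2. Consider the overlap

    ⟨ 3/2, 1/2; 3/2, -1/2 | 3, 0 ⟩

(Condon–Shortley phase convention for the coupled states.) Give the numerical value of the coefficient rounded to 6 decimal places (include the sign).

triangle: 0!×3!×3!/7! = 36/5040
(j±m)!: 2!×1!×1!×2!×3!×3! = 144
prefactor² = (2J+1)×Δ×N² = 36/5
  k=0: +1/(0!×0!×1!×1!×2!×2!) = 1/4
Σ = 1/4  ⇒  CG² = 36/5×(1/4)² = 9/20
CG = +√(9/20) = +0.670820

+√(9/20) ≈ +0.670820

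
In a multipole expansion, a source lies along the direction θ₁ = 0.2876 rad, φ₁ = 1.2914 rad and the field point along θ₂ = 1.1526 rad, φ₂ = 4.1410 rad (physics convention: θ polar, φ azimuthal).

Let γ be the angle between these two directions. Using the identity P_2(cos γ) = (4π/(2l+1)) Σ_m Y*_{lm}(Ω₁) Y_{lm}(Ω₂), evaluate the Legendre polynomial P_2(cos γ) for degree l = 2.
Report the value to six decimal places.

Term-by-term m-sum for l=2 (normalisation 4π/5 = 2.513274):
  term(m=-2) = (0.008364, 0.005527)   from Y*(Ω₁)=(-0.026352, 0.016477), Y(Ω₂)=(-0.133887, -0.293468)
  term(m=-1) = (-0.057696, -0.017343)   from Y*(Ω₁)=(0.057950, 0.201986), Y(Ω₂)=(-0.155050, 0.241162)
  term(m=+0) = (-0.088379, 0.000000)   from Y*(Ω₁)=(0.554656, -0.000000), Y(Ω₂)=(-0.159341, 0.000000)
  term(m=+1) = (-0.057696, 0.017343)   from Y*(Ω₁)=(-0.057950, 0.201986), Y(Ω₂)=(0.155050, 0.241162)
  term(m=+2) = (0.008364, -0.005527)   from Y*(Ω₁)=(-0.026352, -0.016477), Y(Ω₂)=(-0.133887, 0.293468)
Σ over m = (-0.187045, 0.000000); ×(4π/5) → (-0.470095, 0.000000). Real part: -0.470095

-0.470095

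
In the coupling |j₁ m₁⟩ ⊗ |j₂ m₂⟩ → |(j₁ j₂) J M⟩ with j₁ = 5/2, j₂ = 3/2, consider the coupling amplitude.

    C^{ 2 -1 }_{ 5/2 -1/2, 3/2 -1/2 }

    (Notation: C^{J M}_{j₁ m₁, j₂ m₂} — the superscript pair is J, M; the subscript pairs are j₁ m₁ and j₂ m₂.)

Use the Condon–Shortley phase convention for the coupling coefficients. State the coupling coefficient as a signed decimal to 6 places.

-0.545545  (= −√(25/84))

j₁+j₂−J=2  J+j₁−j₂=3  J−j₁+j₂=1  j₁+j₂+J+1=7
(j₁±m₁, j₂±m₂, J±M) = (2,3,1,2,1,3)
P² = 12/7
sum k=0..1:
  [0] +1/12 = 1/12
  [1] −1/2 = -1/2
S = -5/12
C² = P²·S² = 25/84 ; C = -0.545545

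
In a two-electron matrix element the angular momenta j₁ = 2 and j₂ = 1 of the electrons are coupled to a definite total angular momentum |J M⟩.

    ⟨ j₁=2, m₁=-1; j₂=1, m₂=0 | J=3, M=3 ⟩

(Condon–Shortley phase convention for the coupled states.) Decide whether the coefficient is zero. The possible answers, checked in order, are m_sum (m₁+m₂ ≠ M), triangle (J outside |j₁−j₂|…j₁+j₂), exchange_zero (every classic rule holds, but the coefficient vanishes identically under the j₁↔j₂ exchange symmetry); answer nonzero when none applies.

m_sum

m-sum: m₁+m₂ = -1+0 = -1, M = 3  ✗ ⇒ coefficient is 0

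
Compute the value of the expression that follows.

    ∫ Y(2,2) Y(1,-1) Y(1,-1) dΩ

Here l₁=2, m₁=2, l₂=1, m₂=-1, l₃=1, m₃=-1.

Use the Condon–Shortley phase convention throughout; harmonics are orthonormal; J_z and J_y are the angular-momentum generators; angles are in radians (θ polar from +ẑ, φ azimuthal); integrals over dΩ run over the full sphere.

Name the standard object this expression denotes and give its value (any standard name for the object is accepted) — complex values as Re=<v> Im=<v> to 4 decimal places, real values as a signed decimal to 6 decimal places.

This is a Gaunt coefficient — the integral of a triple product of spherical harmonics over the sphere.
m-sum 0 ✓  L=4 even ✓  1≤1≤3 ✓
Π(2lᵢ+1) = 5×3×3 = 45
triangle coeff Δ(2,1,1) = 1/30
Σ_t [1,1]: t=1:−1/1 = -1/1
(3j)²=2/15 [(2 1 1; 0 0 0)], sign=+1
Σ_t [0,0]: t=0:+1/4 = 1/4
(3j)²=1/5 [(2 1 1; 2 -1 -1)], sign=+1
⇒ 4πI² = 6/5
I = (+1)√(6/5/(4π)) = 0.30901936

Gaunt coefficient, +0.309019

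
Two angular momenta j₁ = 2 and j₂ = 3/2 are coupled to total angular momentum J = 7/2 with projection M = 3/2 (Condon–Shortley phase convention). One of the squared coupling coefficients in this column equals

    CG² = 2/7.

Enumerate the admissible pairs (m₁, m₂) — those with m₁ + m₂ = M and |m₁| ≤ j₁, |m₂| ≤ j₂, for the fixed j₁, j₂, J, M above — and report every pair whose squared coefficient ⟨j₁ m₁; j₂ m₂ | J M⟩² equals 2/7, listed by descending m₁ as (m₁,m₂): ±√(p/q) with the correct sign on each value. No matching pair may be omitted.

Admissible pairs with m₁+m₂ = M = 3/2: (0,3/2), (1,1/2), (2,-1/2)
  (m₁,m₂)=(2,-1/2): CG² = 1/7, CG = +√(1/7)
  (m₁,m₂)=(1,1/2): CG² = 4/7, CG = +√(4/7)
  (m₁,m₂)=(0,3/2): CG² = 2/7, CG = +√(2/7)   ← matches the target
Pairs with CG² = 2/7: (0,3/2): +√(2/7)

(0,3/2): +√(2/7)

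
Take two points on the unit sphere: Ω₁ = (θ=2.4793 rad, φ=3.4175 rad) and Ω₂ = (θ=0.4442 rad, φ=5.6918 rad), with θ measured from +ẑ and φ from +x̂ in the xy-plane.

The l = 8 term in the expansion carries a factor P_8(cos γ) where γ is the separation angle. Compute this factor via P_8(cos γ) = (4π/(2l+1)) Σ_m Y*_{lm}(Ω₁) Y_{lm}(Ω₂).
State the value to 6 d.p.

Addition theorem: P_8(cos γ) = (4π/17) Σ_m Y*_{lm}(Ω₁) Y_{lm}(Ω₂), m = −8…8:
  [-8]  conj(Y_{8,-8})(Ω₁) = -0.00626 + 0.00847j ; Y_{8,-8}(Ω₂) = 0.00001 - 0.00060j ; Δ = 0.00001 + 0.00000j
  [-7]  conj(Y_{8,-7})(Ω₁) = -0.01907 + 0.05058j ; Y_{8,-7}(Ω₂) = -0.00273 - 0.00423j ; Δ = 0.00027 - 0.00006j
  [-6]  conj(Y_{8,-6})(Ω₁) = -0.01433 + 0.16888j ; Y_{8,-6}(Ω₂) = -0.02445 - 0.01053j ; Δ = 0.00213 - 0.00398j
  [-5]  conj(Y_{8,-5})(Ω₁) = 0.06782 + 0.35027j ; Y_{8,-5}(Ω₂) = -0.09763 + 0.01824j ; Δ = -0.01301 - 0.03296j
  [-4]  conj(Y_{8,-4})(Ω₁) = 0.21715 + 0.43050j ; Y_{8,-4}(Ω₂) = -0.18947 + 0.18596j ; Δ = -0.12120 - 0.04119j
  [-3]  conj(Y_{8,-3})(Ω₁) = 0.20734 + 0.22568j ; Y_{8,-3}(Ω₂) = -0.09768 + 0.47368j ; Δ = -0.12715 + 0.07617j
  [-2]  conj(Y_{8,-2})(Ω₁) = -0.14431 - 0.08884j ; Y_{8,-2}(Ω₂) = 0.18820 + 0.46044j ; Δ = 0.01375 - 0.08317j
  [-1]  conj(Y_{8,-1})(Ω₁) = -0.38630 - 0.10937j ; Y_{8,-1}(Ω₂) = 0.02495 + 0.01676j ; Δ = -0.00781 - 0.00920j
  [+0]  conj(Y_{8,0})(Ω₁) = 0.04574 + 0.00000j ; Y_{8,0}(Ω₂) = -0.47557 + 0.00000j ; Δ = -0.02175 + 0.00000j
  [+1]  conj(Y_{8,1})(Ω₁) = 0.38630 - 0.10937j ; Y_{8,1}(Ω₂) = -0.02495 + 0.01676j ; Δ = -0.00781 + 0.00920j
  [+2]  conj(Y_{8,2})(Ω₁) = -0.14431 + 0.08884j ; Y_{8,2}(Ω₂) = 0.18820 - 0.46044j ; Δ = 0.01375 + 0.08317j
  [+3]  conj(Y_{8,3})(Ω₁) = -0.20734 + 0.22568j ; Y_{8,3}(Ω₂) = 0.09768 + 0.47368j ; Δ = -0.12715 - 0.07617j
  [+4]  conj(Y_{8,4})(Ω₁) = 0.21715 - 0.43050j ; Y_{8,4}(Ω₂) = -0.18947 - 0.18596j ; Δ = -0.12120 + 0.04119j
  [+5]  conj(Y_{8,5})(Ω₁) = -0.06782 + 0.35027j ; Y_{8,5}(Ω₂) = 0.09763 + 0.01824j ; Δ = -0.01301 + 0.03296j
  [+6]  conj(Y_{8,6})(Ω₁) = -0.01433 - 0.16888j ; Y_{8,6}(Ω₂) = -0.02445 + 0.01053j ; Δ = 0.00213 + 0.00398j
  [+7]  conj(Y_{8,7})(Ω₁) = 0.01907 + 0.05058j ; Y_{8,7}(Ω₂) = 0.00273 - 0.00423j ; Δ = 0.00027 + 0.00006j
  [+8]  conj(Y_{8,8})(Ω₁) = -0.00626 - 0.00847j ; Y_{8,8}(Ω₂) = 0.00001 + 0.00060j ; Δ = 0.00001 - 0.00000j
Total Σ_m = -0.52780 + 0.00000j. Multiply by 0.739198: -0.39015 + 0.00000j. P_8(cos γ) = -0.390146

-0.390146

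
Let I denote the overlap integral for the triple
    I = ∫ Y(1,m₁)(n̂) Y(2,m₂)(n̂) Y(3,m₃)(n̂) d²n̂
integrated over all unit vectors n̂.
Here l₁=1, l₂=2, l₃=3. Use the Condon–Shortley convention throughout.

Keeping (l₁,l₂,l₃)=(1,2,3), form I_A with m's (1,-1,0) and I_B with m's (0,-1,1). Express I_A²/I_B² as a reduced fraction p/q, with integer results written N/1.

3/8

Same 1,2,3: normalisation and zero-m 3j drop out of the ratio.
A: Δ: 0! 2! 4! / 7! → 1/105; sum: t=0:+1/12 = 1/12; 3j²(1 2 3; 1 -1 0) = Δ·Π!·Σ² = 1/35  (sign -1)
B: Δ: 0! 2! 4! / 7! → 1/105; sum: t=0:+1/6 = 1/6; 3j²(1 2 3; 0 -1 1) = Δ·Π!·Σ² = 8/105  (sign +1)
I_A²/I_B² = (1/35)/(8/105) = 3/8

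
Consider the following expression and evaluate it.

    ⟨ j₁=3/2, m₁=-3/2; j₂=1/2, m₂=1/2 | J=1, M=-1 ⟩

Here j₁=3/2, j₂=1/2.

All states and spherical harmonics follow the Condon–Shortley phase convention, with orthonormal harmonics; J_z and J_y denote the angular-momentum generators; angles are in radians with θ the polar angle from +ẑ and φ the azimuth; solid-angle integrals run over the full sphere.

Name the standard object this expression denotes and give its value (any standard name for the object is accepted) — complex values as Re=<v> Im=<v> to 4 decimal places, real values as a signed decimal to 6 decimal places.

Clebsch–Gordan coefficient, −√(3/4) ≈ -0.866025

This is a Clebsch–Gordan (vector-coupling) coefficient.
√[3·1!2!0!/4! · 0!3!1!0!0!2!] = √(3)
  +(−1)^1/∏(1,0,2,0,0,0)! = -1/2  (running -1/2)
⟨..|..⟩ = √(3)·(-1/2) = -0.866025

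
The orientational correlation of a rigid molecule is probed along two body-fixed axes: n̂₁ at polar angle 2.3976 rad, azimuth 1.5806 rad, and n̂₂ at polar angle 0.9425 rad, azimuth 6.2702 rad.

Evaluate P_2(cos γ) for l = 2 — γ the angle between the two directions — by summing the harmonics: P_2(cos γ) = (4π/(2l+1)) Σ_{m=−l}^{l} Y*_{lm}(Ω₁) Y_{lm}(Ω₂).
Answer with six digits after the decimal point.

-0.203033

Expand P_2 via completeness: Σ_{m} conj(Y_{2,m}) at Ω₁ times Y_{2,m} at Ω₂ —
  m=-2: Y*=-0.17713 - 0.00347j  Y=0.25274 + 0.00657j  product -0.04474 - 0.00204j
  m=-1: Y*=0.00377 - 0.38493j  Y=0.36733 + 0.00477j  product 0.00322 - 0.14138j
  m=+0: Y*=0.19683 + 0.00000j  Y=0.01148 + 0.00000j  product 0.00226 + 0.00000j
  m=+1: Y*=-0.00377 - 0.38493j  Y=-0.36733 + 0.00477j  product 0.00322 + 0.14138j
  m=+2: Y*=-0.17713 + 0.00347j  Y=0.25274 - 0.00657j  product -0.04474 + 0.00204j
Total Σ_m = -0.08078 - 0.00000j. Multiply by 2.513274: -0.20303 - 0.00000j. P_2(cos γ) = -0.203033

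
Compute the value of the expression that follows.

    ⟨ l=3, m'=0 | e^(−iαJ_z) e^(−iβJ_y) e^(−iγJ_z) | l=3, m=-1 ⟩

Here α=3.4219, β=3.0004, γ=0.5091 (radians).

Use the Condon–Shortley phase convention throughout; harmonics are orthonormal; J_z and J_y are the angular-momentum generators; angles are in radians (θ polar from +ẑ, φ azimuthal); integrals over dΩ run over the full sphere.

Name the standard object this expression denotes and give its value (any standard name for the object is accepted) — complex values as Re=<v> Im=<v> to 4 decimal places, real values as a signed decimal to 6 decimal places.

Wigner D-matrix element, Re=-0.2076 Im=-0.1159

This is a Wigner D-matrix element — the rotation-matrix element ⟨l m'| R(α,β,γ) |l m⟩ in the angular-momentum basis.
D^3_{0,-1}(3.4219,3.0004,0.5091) = e^{-i·0·3.4219}·d^3_{0,-1}(3.0004)·e^{-i·-1·0.5091}. Compute d first:
c=cos(3.000400/2)=0.070538, s=sin(3.000400/2)=0.997509; N=√[6·6·2·24]=41.569219
k: max(0,(-1)−(0))=0 … min(3+(-1),3−(0))=2
  k=0: (−1)^1·41.5692/(12)·0.0705^5·0.9975^1 = -0.000006
  k=1: (−1)^2·41.5692/(4)·0.0705^3·0.9975^3 = +0.003620
  k=2: (−1)^3·41.5692/(12)·0.0705^1·0.9975^5 = -0.241322
d^3_{0,-1}(3.0004) = -0.000006 +0.003620 -0.241322 = -0.237708
D = (+1.000000+0.000000i)·(-0.237708)·(+0.873184+0.487392i) = -0.207562-0.115857i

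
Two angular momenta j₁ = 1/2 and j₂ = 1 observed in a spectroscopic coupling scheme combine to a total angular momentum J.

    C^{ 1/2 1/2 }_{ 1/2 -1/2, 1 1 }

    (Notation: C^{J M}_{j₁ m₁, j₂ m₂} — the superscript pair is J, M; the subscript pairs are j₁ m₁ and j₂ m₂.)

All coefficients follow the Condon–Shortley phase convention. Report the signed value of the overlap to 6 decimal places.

triangle: 1!·0!·1!/3! = 1/6
(j±m)!: 0!·1!·2!·0!·1!·0! = 2
prefactor² = (2J+1)·Δ·N² = 2/3
  k=1: −1/(1!·0!·0!·1!·0!·0!) = -1
Σ = -1  ⇒  CG² = 2/3·(-1)² = 2/3
CG = −√(2/3) = -0.816497

−√(2/3) = -0.816497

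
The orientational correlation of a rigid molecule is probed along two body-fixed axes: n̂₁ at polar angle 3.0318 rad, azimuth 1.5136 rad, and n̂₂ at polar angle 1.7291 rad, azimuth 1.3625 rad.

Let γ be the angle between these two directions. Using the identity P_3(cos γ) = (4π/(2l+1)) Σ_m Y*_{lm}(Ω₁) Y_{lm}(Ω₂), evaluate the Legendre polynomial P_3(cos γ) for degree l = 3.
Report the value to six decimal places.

-0.349671

Term-by-term m-sum for l=3 (normalisation 4π/7 = 1.795196):
  term(m=-3) = (0.000198, 0.000097)   from Y*(Ω₁)=(-0.000094, -0.000541), Y(Ω₂)=(-0.235037, 0.325845)
  term(m=-2) = (0.001829, 0.000570)   from Y*(Ω₁)=(0.012116, -0.001392), Y(Ω₂)=(0.143669, 0.063572)
  term(m=-1) = (-0.038549, -0.005870)   from Y*(Ω₁)=(0.007976, 0.139292), Y(Ω₂)=(-0.057795, 0.273443)
  term(m=+0) = (-0.121738, -0.000000)   from Y*(Ω₁)=(-0.719592, -0.000000), Y(Ω₂)=(0.169176, 0.000000)
  term(m=+1) = (-0.038549, 0.005870)   from Y*(Ω₁)=(-0.007976, 0.139292), Y(Ω₂)=(0.057795, 0.273443)
  term(m=+2) = (0.001829, -0.000570)   from Y*(Ω₁)=(0.012116, 0.001392), Y(Ω₂)=(0.143669, -0.063572)
  term(m=+3) = (0.000198, -0.000097)   from Y*(Ω₁)=(0.000094, -0.000541), Y(Ω₂)=(0.235037, 0.325845)
Σ over m = (-0.194782, 0.000000); ×(4π/7) → (-0.349671, 0.000000). Real part: -0.349671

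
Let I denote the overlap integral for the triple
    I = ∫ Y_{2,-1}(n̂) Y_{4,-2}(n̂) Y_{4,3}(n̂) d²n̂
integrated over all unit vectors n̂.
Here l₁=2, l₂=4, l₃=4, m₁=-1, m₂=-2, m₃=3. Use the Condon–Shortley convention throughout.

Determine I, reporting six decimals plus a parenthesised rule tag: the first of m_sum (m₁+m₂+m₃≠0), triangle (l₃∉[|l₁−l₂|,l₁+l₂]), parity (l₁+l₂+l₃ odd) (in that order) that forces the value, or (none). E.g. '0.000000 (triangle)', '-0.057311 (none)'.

-0.187702 (none)

m-sum 0 ✓  L=10 even ✓  2≤4≤6 ✓
Π(2lᵢ+1) = 5×9×9 = 405
triangle coeff Δ(2,4,4) = 1/13860
Σ_t [0,2]: t=0:+1/192 t=1:−1/36 t=2:+1/192 = -5/288
(3j)²=20/693 [(2 4 4; 0 0 0)], sign=-1
Σ_t [1,2]: t=1:−1/240 t=2:+1/1440 = -1/288
(3j)²=5/132 [(2 4 4; -1 -2 3)], sign=+1
⇒ 4πI² = 375/847
I = (-1)√(375/847/(4π)) = -0.18770204
No selection rule forces the value: the integral is nonzero (none).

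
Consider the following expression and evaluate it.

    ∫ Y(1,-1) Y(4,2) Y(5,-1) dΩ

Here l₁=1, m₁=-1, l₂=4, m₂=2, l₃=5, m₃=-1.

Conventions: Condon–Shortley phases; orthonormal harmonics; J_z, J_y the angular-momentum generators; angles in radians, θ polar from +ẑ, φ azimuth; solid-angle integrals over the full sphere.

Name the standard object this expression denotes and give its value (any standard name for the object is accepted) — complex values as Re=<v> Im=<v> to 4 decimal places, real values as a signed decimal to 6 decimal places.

This is a Gaunt coefficient — the integral of a triple product of spherical harmonics over the sphere.
m-sum 0 ✓  L=10 even ✓  3≤5≤5 ✓
Π(2lᵢ+1) = 3×9×11 = 297
triangle coeff Δ(1,4,5) = 1/495
Σ_t [0,0]: t=0:+1/576 = 1/576
(3j)²=5/99 [(1 4 5; 0 0 0)], sign=-1
Σ_t [0,0]: t=0:+1/2880 = 1/2880
(3j)²=2/165 [(1 4 5; -1 2 -1)], sign=+1
⇒ 4πI² = 2/11
I = (-1)√(2/11/(4π)) = -0.12028562

Gaunt coefficient, -0.120286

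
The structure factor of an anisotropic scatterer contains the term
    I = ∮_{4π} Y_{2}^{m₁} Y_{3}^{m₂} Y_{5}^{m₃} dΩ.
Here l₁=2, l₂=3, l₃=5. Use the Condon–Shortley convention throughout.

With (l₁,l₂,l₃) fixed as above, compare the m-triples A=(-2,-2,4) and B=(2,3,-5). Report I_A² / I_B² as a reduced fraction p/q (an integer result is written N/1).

Same 2,3,5: normalisation and zero-m 3j drop out of the ratio.
A: Δ: 0! 4! 6! / 11! → 1/2310; sum: t=0:+1/2880 = 1/2880; 3j²(2 3 5; -2 -2 4) = Δ·Π!·Σ² = 3/55  (sign -1)
B: Δ: 0! 4! 6! / 11! → 1/2310; sum: t=0:+1/17280 = 1/17280; 3j²(2 3 5; 2 3 -5) = Δ·Π!·Σ² = 1/11  (sign +1)
I_A²/I_B² = (3/55)/(1/11) = 3/5

3/5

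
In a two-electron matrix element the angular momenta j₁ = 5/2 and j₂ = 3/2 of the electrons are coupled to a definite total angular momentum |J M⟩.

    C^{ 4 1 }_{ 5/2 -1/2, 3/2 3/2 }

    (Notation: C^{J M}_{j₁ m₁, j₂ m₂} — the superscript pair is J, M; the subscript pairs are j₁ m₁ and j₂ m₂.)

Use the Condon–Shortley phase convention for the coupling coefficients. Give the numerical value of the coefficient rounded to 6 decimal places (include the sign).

√[9·0!5!3!/9! · 2!3!3!0!5!3!] = √(6480/7)
  +(−1)^0/∏(0,0,3,3,2,0)! = 1/72  (running 1/72)
⟨..|..⟩ = √(6480/7)·(1/72) = +0.422577

+√(5/28) = +0.422577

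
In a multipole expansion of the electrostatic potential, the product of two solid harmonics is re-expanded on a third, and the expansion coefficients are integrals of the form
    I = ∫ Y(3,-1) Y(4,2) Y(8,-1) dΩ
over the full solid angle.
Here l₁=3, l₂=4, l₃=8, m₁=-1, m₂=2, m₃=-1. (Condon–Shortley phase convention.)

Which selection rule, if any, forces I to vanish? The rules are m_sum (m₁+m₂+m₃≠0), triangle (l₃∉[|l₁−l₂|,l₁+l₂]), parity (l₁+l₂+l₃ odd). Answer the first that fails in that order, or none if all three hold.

triangle

azimuthal sum: -1 + 2 − 1 = 0  ✓
l₃ must lie in [1,7]; have l₃=8  ✗
L = 3 + 4 + 8 = 15 (odd)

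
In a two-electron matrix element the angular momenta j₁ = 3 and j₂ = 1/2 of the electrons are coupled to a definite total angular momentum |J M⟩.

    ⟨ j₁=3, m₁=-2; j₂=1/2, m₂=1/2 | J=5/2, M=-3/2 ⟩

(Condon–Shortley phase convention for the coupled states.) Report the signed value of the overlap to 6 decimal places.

√[6·1!5!0!/7! · 1!5!1!0!1!4!] = √(2880/7)
  +(−1)^1/∏(1,0,4,0,1,0)! = -1/24  (running -1/24)
⟨..|..⟩ = √(2880/7)·(-1/24) = -0.845154

−√(5/7) ≈ -0.845154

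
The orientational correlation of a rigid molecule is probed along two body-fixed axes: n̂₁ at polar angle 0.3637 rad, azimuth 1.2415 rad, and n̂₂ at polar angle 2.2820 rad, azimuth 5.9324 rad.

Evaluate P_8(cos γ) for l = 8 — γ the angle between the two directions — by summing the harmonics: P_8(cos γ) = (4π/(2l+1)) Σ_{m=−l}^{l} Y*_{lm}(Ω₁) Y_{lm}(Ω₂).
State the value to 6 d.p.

0.248338

Expand P_8 via completeness: Σ_{m} conj(Y_{8,m}) at Ω₁ times Y_{8,m} at Ω₂ —
  [-8]  conj(Y_{8,-8})(Ω₁) = (-0.000116, -0.000064) ; Y_{8,-8}(Ω₂) = (-0.052808, 0.018402) ; Δ = (0.000007, 0.000001)
  [-7]  conj(Y_{8,-7})(Ω₁) = (-0.001031, 0.000931) ; Y_{8,-7}(Ω₂) = (0.149124, -0.122101) ; Δ = (-0.000040, 0.000265)
  [-6]  conj(Y_{8,-6})(Ω₁) = (0.003637, 0.008485) ; Y_{8,-6}(Ω₂) = (-0.195231, 0.330235) ; Δ = (-0.003512, -0.000455)
  [-5]  conj(Y_{8,-5})(Ω₁) = (0.043609, -0.003307) ; Y_{8,-5}(Ω₂) = (0.081795, -0.441646) ; Δ = (0.002107, -0.019530)
  [-4]  conj(Y_{8,-4})(Ω₁) = (0.037896, -0.146208) ; Y_{8,-4}(Ω₂) = (0.032023, 0.189214) ; Δ = (0.028878, 0.002488)
  [-3]  conj(Y_{8,-3})(Ω₁) = (-0.308157, -0.203177) ; Y_{8,-3}(Ω₂) = (0.122578, 0.214863) ; Δ = (0.005882, -0.091117)
  [-2]  conj(Y_{8,-2})(Ω₁) = (-0.452510, 0.350176) ; Y_{8,-2}(Ω₂) = (-0.259998, -0.219693) ; Δ = (0.194583, 0.008368)
  [-1]  conj(Y_{8,-1})(Ω₁) = (0.116504, 0.340916) ; Y_{8,-1}(Ω₂) = (-0.093892, -0.034357) ; Δ = (0.000774, -0.036012)
  [+0]  conj(Y_{8,0})(Ω₁) = (-0.341081, -0.000000) ; Y_{8,0}(Ω₂) = (0.355932, 0.000000) ; Δ = (-0.121402, -0.000000)
  [+1]  conj(Y_{8,1})(Ω₁) = (-0.116504, 0.340916) ; Y_{8,1}(Ω₂) = (0.093892, -0.034357) ; Δ = (0.000774, 0.036012)
  [+2]  conj(Y_{8,2})(Ω₁) = (-0.452510, -0.350176) ; Y_{8,2}(Ω₂) = (-0.259998, 0.219693) ; Δ = (0.194583, -0.008368)
  [+3]  conj(Y_{8,3})(Ω₁) = (0.308157, -0.203177) ; Y_{8,3}(Ω₂) = (-0.122578, 0.214863) ; Δ = (0.005882, 0.091117)
  [+4]  conj(Y_{8,4})(Ω₁) = (0.037896, 0.146208) ; Y_{8,4}(Ω₂) = (0.032023, -0.189214) ; Δ = (0.028878, -0.002488)
  [+5]  conj(Y_{8,5})(Ω₁) = (-0.043609, -0.003307) ; Y_{8,5}(Ω₂) = (-0.081795, -0.441646) ; Δ = (0.002107, 0.019530)
  [+6]  conj(Y_{8,6})(Ω₁) = (0.003637, -0.008485) ; Y_{8,6}(Ω₂) = (-0.195231, -0.330235) ; Δ = (-0.003512, 0.000455)
  [+7]  conj(Y_{8,7})(Ω₁) = (0.001031, 0.000931) ; Y_{8,7}(Ω₂) = (-0.149124, -0.122101) ; Δ = (-0.000040, -0.000265)
  [+8]  conj(Y_{8,8})(Ω₁) = (-0.000116, 0.000064) ; Y_{8,8}(Ω₂) = (-0.052808, -0.018402) ; Δ = (0.000007, -0.000001)
Accumulated sum (0.335956, -0.000000); after 4π/(2l+1) scaling, (0.248338, -0.000000) ⇒ P_8 = 0.248338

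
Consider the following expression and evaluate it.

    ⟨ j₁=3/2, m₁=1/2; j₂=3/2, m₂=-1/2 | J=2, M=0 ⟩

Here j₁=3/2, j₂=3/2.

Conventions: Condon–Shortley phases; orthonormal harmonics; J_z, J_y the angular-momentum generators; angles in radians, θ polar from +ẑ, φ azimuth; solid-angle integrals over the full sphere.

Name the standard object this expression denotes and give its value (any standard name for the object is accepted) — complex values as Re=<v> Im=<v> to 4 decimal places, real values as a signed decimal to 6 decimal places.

This is a Clebsch–Gordan (vector-coupling) coefficient.
√[5·1!2!2!/6! · 2!1!1!2!2!2!] = √(4/9)
  +(−1)^0/∏(0,1,1,1,1,1)! = 1  (running 1)
  +(−1)^1/∏(1,0,0,0,2,2)! = -1/4  (running 3/4)
⟨..|..⟩ = √(4/9)·(3/4) = +0.500000

Clebsch–Gordan coefficient, +√(1/4) ≈ +0.500000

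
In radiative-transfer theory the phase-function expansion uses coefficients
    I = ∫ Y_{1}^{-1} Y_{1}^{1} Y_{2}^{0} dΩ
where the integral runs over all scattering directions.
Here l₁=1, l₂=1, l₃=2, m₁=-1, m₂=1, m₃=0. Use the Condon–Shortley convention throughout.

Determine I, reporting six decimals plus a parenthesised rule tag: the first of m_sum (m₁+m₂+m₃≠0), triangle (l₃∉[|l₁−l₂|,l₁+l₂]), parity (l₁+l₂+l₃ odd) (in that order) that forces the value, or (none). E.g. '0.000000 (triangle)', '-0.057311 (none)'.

Checks pass: Σm=0; 4 even; l₃=2∈[0,2].
(2·1+1)(2·1+1)(2·2+1) = 45
Δ: 0! 2! 2! / 5! → 1/30
sum: t=0:+1/1 = 1/1
3j²(1 1 2; 0 0 0) = Δ·Π!·Σ² = 2/15  (sign +1)
sum: t=0:+1/4 = 1/4
3j²(1 1 2; -1 1 0) = Δ·Π!·Σ² = 1/30  (sign +1)
combine: 4πI² = 45·2/15·1/30 = 1/5
take √, sign +1: I = 0.12615663
No selection rule forces the value: the integral is nonzero (none).

0.126157 (none)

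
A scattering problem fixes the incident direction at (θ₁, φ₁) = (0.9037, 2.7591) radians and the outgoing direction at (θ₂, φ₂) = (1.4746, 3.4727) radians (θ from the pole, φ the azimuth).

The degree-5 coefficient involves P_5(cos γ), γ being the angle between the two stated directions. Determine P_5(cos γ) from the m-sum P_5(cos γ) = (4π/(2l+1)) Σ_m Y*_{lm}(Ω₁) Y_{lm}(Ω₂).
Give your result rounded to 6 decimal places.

-0.271839

Term-by-term m-sum for l=5 (normalisation 4π/11 = 1.142397):
  [-5]  conj(Y_{5,-5})(Ω₁) = 0.04654 + 0.13087j ; Y_{5,-5}(Ω₂) = 0.03838 + 0.45187j ; Δ = -0.05735 + 0.02605j
  [-4]  conj(Y_{5,-4})(Ω₁) = 0.01412 - 0.34564j ; Y_{5,-4}(Ω₂) = 0.03375 - 0.13420j ; Δ = -0.04591 - 0.01356j
  [-3]  conj(Y_{5,-3})(Ω₁) = -0.16849 + 0.37396j ; Y_{5,-3}(Ω₂) = 0.17078 - 0.26211j ; Δ = 0.06924 + 0.10803j
  [-2]  conj(Y_{5,-2})(Ω₁) = 0.06928 - 0.06651j ; Y_{5,-2}(Ω₂) = -0.12367 + 0.09642j ; Δ = -0.00216 + 0.01491j
  [-1]  conj(Y_{5,-1})(Ω₁) = 0.29925 - 0.12039j ; Y_{5,-1}(Ω₂) = -0.26309 + 0.09044j ; Δ = -0.06784 + 0.05874j
  [+0]  conj(Y_{5,0})(Ω₁) = -0.18554 + 0.00000j ; Y_{5,0}(Ω₂) = 0.16130 + 0.00000j ; Δ = -0.02993 + 0.00000j
  [+1]  conj(Y_{5,1})(Ω₁) = -0.29925 - 0.12039j ; Y_{5,1}(Ω₂) = 0.26309 + 0.09044j ; Δ = -0.06784 - 0.05874j
  [+2]  conj(Y_{5,2})(Ω₁) = 0.06928 + 0.06651j ; Y_{5,2}(Ω₂) = -0.12367 - 0.09642j ; Δ = -0.00216 - 0.01491j
  [+3]  conj(Y_{5,3})(Ω₁) = 0.16849 + 0.37396j ; Y_{5,3}(Ω₂) = -0.17078 - 0.26211j ; Δ = 0.06924 - 0.10803j
  [+4]  conj(Y_{5,4})(Ω₁) = 0.01412 + 0.34564j ; Y_{5,4}(Ω₂) = 0.03375 + 0.13420j ; Δ = -0.04591 + 0.01356j
  [+5]  conj(Y_{5,5})(Ω₁) = -0.04654 + 0.13087j ; Y_{5,5}(Ω₂) = -0.03838 + 0.45187j ; Δ = -0.05735 - 0.02605j
Total Σ_m = -0.23795 + 0.00000j. Multiply by 1.142397: -0.27184 + 0.00000j. P_5(cos γ) = -0.271839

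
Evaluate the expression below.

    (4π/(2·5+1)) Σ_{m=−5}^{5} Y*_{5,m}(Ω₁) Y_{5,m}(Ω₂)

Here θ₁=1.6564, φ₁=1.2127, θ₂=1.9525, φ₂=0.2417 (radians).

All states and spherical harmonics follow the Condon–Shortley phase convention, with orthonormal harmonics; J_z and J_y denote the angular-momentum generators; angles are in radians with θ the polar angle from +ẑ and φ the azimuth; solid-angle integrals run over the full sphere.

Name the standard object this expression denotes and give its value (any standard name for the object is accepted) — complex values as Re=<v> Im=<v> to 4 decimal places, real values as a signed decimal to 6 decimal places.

This sum is the spherical-harmonic addition theorem: it equals the Legendre polynomial P_l(cos γ) of the angle γ between the two directions.
Addition theorem: P_5(cos γ) = (4π/11) Σ_m Y*_{lm}(Ω₁) Y_{lm}(Ω₂), m = −5…5:
  term(m=-5) = +0.020692-0.144112i   from Y*(Ω₁)=+0.444744-0.099307i, Y(Ω₂)=+0.113234-0.298749i
  term(m=-4) = -0.036951-0.033903i   from Y*(Ω₁)=-0.017061+0.122478i, Y(Ω₂)=-0.230314+0.333779i
  term(m=-3) = +0.021419-0.004983i   from Y*(Ω₁)=+0.281050+0.152266i, Y(Ω₂)=+0.051491-0.045628i
  term(m=-2) = -0.016197+0.041610i   from Y*(Ω₁)=-0.106122+0.092364i, Y(Ω₂)=+0.281011-0.147514i
  term(m=-1) = -0.025902-0.037878i   from Y*(Ω₁)=+0.100524+0.268615i, Y(Ω₂)=-0.155343+0.038295i
  term(m=+0) = +0.041032+0.000000i   from Y*(Ω₁)=-0.144904-0.000000i, Y(Ω₂)=-0.283165+0.000000i
  term(m=+1) = -0.025902+0.037878i   from Y*(Ω₁)=-0.100524+0.268615i, Y(Ω₂)=+0.155343+0.038295i
  term(m=+2) = -0.016197-0.041610i   from Y*(Ω₁)=-0.106122-0.092364i, Y(Ω₂)=+0.281011+0.147514i
  term(m=+3) = +0.021419+0.004983i   from Y*(Ω₁)=-0.281050+0.152266i, Y(Ω₂)=-0.051491-0.045628i
  term(m=+4) = -0.036951+0.033903i   from Y*(Ω₁)=-0.017061-0.122478i, Y(Ω₂)=-0.230314-0.333779i
  term(m=+5) = +0.020692+0.144112i   from Y*(Ω₁)=-0.444744-0.099307i, Y(Ω₂)=-0.113234-0.298749i
Accumulated sum -0.032845+0.000000i; after 4π/(2l+1) scaling, -0.037522+0.000000i ⇒ P_5 = -0.037522

Legendre polynomial (addition theorem), -0.037522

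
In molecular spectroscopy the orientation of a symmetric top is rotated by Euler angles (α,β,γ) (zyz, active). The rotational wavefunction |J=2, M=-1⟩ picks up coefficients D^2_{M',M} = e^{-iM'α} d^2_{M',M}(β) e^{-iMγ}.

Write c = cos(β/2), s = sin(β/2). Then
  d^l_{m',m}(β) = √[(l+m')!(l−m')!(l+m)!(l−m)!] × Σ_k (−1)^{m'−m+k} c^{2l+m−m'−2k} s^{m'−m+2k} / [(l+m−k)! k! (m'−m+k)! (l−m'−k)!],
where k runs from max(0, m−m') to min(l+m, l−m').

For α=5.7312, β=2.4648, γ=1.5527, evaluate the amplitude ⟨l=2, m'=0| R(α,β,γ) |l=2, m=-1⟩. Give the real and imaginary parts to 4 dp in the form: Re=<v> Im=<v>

Re=0.0108 Im=0.5979

D^2_{0,-1}(5.7312,2.4648,1.5527) = e^{-i·0·5.7312}·d^2_{0,-1}(2.4648)·e^{-i·-1·1.5527}. Compute d first:
c=cos(2.464800/2)=0.331975, s=sin(2.464800/2)=0.943288; N=√[2·2·1·6]=4.898979
Admissible k: 0..1 (factorial args all ≥0)
  k=0: (−1)^1·4.8990/(2)·0.3320^3·0.9433^1 = -0.084535
  k=1: (−1)^2·4.8990/(2)·0.3320^1·0.9433^3 = +0.682518
d^2_{0,-1}(2.4648) = -0.084535 +0.682518 = +0.597983
Phases: e^{-i·(0)·5.7312}=+1.000000+0.000000i, e^{-i·(-1)·1.5527}=+0.018095+0.999836i ⇒ D=+0.010821+0.597885i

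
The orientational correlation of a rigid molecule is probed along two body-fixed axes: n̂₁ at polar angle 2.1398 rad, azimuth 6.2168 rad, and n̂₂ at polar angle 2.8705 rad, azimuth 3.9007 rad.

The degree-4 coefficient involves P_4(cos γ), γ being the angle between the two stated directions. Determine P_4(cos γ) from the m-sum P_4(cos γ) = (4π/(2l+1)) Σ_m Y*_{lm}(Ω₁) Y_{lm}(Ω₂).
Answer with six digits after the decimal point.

-0.049056

Expand P_4 via completeness: Σ_{m} conj(Y_{4,m}) at Ω₁ times Y_{4,m} at Ω₂ —
  m=-4: (0.21508 - 0.05849j) × (-0.00226 - 0.00024j) = -0.00050 + 0.00008j  (running Σ = -0.00050 + 0.00008j)
  m=-3: (-0.39524 + 0.07977j) × (-0.01503 - 0.01761j) = 0.00735 + 0.00576j  (running Σ = 0.00685 + 0.00584j)
  m=-2: (0.24287 - 0.03244j) × (0.00693 - 0.13171j) = -0.00259 - 0.03221j  (running Σ = 0.00426 - 0.02637j)
  m=-1: (0.20739 - 0.01379j) × (0.30974 - 0.29387j) = 0.06018 - 0.06522j  (running Σ = 0.06444 - 0.09158j)
  m=0: (-0.29190 + 0.00000j) × (0.56189 + 0.00000j) = -0.16402 + 0.00000j  (running Σ = -0.09958 - 0.09158j)
  m=1: (-0.20739 - 0.01379j) × (-0.30974 - 0.29387j) = 0.06018 + 0.06522j  (running Σ = -0.03939 - 0.02637j)
  m=2: (0.24287 + 0.03244j) × (0.00693 + 0.13171j) = -0.00259 + 0.03221j  (running Σ = -0.04198 + 0.00584j)
  m=3: (0.39524 + 0.07977j) × (0.01503 - 0.01761j) = 0.00735 - 0.00576j  (running Σ = -0.03463 + 0.00008j)
  m=4: (0.21508 + 0.05849j) × (-0.00226 + 0.00024j) = -0.00050 - 0.00008j  (running Σ = -0.03513 - 0.00000j)
Accumulated sum -0.03513 - 0.00000j; after 4π/(2l+1) scaling, -0.04906 - 0.00000j ⇒ P_4 = -0.049056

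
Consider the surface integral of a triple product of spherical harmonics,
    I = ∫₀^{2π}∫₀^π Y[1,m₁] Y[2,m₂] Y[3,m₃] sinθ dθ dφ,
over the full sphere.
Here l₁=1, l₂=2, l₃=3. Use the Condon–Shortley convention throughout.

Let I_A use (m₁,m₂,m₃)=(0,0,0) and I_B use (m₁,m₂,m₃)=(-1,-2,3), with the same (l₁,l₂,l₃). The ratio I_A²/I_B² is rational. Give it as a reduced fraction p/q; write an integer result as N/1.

Shared (l₁,l₂,l₃)=(1,2,3): N and (l;000)² cancel in I_A²/I_B².
A: Δ = 0!·2!·4!/7! = 1/105; Racah Σ t=0..0: t=0:+1/4 = 1/4; ⇒ 3j(1 2 3; 0 0 0)² = 3/35, sgn -1
B: Δ = 0!·2!·4!/7! = 1/105; Racah Σ t=0..0: t=0:+1/48 = 1/48; ⇒ 3j(1 2 3; -1 -2 3)² = 1/7, sgn +1
I_A²/I_B² = (3/35)/(1/7) = 3/5

3/5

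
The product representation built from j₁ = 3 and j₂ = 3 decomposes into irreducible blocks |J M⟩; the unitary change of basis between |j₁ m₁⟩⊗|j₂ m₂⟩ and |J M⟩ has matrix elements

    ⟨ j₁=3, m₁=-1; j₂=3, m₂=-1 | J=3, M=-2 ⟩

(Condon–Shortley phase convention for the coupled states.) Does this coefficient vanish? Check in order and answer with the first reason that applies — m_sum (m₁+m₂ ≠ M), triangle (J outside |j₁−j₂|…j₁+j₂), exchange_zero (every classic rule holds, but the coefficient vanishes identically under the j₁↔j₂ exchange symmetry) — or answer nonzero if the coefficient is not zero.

m-sum: m₁+m₂ = -1+(-1) = -2, M = -2  ✓
triangle: |j₁−j₂| = 0 ≤ J = 3 ≤ j₁+j₂ = 6  ✓
exchange: j₁=j₂ and m₁=m₂, and (−1)^(j₁+j₂−J) = (−1)^3 = −1 forces ⟨j₁m₁;j₂m₂|JM⟩ = −⟨j₂m₂;j₁m₁|JM⟩ = −⟨j₁m₁;j₂m₂|JM⟩ ⇒ the coefficient vanishes identically
Racah sum check: Σ_k collapses to 0 ⇒ CG = 0

exchange_zero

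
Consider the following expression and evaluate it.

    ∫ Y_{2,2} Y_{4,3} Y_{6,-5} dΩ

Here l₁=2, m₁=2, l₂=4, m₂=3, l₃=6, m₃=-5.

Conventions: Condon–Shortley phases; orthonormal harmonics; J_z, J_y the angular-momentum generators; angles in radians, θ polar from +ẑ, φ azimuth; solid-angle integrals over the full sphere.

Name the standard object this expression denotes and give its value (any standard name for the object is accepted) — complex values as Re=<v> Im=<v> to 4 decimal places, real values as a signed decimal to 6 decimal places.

Gaunt coefficient, -0.288917

This is a Gaunt coefficient — the integral of a triple product of spherical harmonics over the sphere.
m-sum 0 ✓  L=12 even ✓  2≤6≤6 ✓
Π(2lᵢ+1) = 5×9×13 = 585
triangle coeff Δ(2,4,6) = 1/6435
Σ_t [0,0]: t=0:+1/2304 = 1/2304
(3j)²=5/143 [(2 4 6; 0 0 0)], sign=+1
Σ_t [0,0]: t=0:+1/120960 = 1/120960
(3j)²=2/39 [(2 4 6; 2 3 -5)], sign=-1
⇒ 4πI² = 150/143
I = (-1)√(150/143/(4π)) = -0.28891672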